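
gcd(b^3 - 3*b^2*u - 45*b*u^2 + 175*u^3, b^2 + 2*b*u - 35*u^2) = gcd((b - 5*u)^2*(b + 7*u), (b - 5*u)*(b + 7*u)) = -b^2 - 2*b*u + 35*u^2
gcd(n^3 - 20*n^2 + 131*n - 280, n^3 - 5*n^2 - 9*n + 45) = n - 5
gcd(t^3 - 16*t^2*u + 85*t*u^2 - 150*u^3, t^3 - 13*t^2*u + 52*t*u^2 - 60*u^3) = t^2 - 11*t*u + 30*u^2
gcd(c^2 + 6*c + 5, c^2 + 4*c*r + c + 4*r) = c + 1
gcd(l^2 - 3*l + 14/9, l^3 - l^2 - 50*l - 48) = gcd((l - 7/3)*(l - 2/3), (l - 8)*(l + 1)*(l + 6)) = 1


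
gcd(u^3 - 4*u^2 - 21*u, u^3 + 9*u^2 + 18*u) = u^2 + 3*u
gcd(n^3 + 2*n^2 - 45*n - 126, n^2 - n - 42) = n^2 - n - 42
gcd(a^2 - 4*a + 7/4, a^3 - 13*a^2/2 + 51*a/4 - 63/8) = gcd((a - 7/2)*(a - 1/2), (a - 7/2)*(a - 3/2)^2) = a - 7/2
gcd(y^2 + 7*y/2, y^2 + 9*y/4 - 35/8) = y + 7/2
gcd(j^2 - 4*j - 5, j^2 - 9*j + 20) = j - 5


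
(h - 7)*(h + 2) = h^2 - 5*h - 14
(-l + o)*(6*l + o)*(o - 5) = -6*l^2*o + 30*l^2 + 5*l*o^2 - 25*l*o + o^3 - 5*o^2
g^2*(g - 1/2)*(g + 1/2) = g^4 - g^2/4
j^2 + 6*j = j*(j + 6)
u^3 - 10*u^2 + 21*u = u*(u - 7)*(u - 3)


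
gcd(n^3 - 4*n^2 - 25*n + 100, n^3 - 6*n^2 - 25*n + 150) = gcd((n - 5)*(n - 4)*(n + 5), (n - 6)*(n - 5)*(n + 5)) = n^2 - 25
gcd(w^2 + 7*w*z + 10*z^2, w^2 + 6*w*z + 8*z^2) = w + 2*z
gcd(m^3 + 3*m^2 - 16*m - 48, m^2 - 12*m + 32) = m - 4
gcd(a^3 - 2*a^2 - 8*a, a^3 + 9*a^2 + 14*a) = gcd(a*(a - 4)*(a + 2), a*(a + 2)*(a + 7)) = a^2 + 2*a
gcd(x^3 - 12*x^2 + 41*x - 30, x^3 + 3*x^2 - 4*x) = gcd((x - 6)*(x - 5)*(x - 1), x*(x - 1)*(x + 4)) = x - 1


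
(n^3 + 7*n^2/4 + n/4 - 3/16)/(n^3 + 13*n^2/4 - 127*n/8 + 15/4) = (4*n^2 + 8*n + 3)/(2*(2*n^2 + 7*n - 30))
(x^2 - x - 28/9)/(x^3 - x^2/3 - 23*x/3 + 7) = (x + 4/3)/(x^2 + 2*x - 3)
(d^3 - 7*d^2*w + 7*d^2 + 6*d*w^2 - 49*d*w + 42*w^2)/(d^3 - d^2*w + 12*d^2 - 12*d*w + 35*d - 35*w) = (d - 6*w)/(d + 5)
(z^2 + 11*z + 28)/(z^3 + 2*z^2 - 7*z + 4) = (z + 7)/(z^2 - 2*z + 1)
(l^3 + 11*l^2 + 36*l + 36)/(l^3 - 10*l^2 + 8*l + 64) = (l^2 + 9*l + 18)/(l^2 - 12*l + 32)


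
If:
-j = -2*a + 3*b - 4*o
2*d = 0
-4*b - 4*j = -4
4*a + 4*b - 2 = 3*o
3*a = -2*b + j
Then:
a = 23/36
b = -11/36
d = 0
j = 47/36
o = -2/9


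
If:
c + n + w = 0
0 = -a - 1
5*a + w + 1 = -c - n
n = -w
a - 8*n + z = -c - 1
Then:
No Solution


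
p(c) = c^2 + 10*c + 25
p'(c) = 2*c + 10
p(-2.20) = 7.84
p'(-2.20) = 5.60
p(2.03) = 49.42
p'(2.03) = 14.06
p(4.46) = 89.49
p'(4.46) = 18.92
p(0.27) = 27.77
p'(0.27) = 10.54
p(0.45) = 29.70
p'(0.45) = 10.90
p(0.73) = 32.83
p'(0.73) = 11.46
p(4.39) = 88.17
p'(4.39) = 18.78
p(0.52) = 30.47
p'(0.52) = 11.04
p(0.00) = 25.00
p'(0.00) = 10.00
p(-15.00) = 100.00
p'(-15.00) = -20.00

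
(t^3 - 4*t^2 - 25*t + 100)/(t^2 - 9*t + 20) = t + 5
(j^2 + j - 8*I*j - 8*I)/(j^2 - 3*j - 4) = (j - 8*I)/(j - 4)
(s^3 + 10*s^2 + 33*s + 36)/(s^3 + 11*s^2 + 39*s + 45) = (s + 4)/(s + 5)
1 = 1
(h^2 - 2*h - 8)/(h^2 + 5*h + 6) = (h - 4)/(h + 3)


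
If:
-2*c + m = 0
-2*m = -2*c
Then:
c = 0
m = 0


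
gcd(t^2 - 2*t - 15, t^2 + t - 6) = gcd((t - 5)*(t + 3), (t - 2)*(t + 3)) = t + 3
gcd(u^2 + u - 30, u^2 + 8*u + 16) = 1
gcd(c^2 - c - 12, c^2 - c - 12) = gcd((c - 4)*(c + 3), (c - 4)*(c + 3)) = c^2 - c - 12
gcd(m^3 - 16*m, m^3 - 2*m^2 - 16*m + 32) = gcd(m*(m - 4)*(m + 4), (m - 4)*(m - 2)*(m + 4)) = m^2 - 16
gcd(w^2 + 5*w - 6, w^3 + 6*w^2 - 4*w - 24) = w + 6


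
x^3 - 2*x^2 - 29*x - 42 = (x - 7)*(x + 2)*(x + 3)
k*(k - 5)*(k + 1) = k^3 - 4*k^2 - 5*k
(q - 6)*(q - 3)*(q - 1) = q^3 - 10*q^2 + 27*q - 18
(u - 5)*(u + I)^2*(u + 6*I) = u^4 - 5*u^3 + 8*I*u^3 - 13*u^2 - 40*I*u^2 + 65*u - 6*I*u + 30*I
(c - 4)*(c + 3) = c^2 - c - 12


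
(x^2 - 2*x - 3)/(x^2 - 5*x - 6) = (x - 3)/(x - 6)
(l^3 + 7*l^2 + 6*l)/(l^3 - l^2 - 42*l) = (l + 1)/(l - 7)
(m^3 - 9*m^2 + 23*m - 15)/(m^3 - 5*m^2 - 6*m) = (-m^3 + 9*m^2 - 23*m + 15)/(m*(-m^2 + 5*m + 6))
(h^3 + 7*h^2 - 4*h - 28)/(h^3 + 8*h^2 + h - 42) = (h + 2)/(h + 3)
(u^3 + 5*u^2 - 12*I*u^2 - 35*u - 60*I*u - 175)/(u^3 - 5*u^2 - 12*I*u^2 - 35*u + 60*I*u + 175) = (u + 5)/(u - 5)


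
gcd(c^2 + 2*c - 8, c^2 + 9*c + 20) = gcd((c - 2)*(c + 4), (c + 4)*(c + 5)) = c + 4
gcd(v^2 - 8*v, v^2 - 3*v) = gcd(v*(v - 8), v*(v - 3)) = v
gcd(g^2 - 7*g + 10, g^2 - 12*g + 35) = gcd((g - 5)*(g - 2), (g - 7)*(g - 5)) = g - 5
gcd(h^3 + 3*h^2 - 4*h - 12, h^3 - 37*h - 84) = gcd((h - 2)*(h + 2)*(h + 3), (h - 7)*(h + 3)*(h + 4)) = h + 3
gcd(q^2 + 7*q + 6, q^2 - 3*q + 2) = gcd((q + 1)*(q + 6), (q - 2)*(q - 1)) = 1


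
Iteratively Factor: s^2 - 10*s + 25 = (s - 5)*(s - 5)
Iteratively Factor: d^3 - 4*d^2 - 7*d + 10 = (d - 1)*(d^2 - 3*d - 10) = (d - 1)*(d + 2)*(d - 5)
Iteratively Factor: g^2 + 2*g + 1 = (g + 1)*(g + 1)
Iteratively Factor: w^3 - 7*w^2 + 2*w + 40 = (w - 4)*(w^2 - 3*w - 10) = (w - 4)*(w + 2)*(w - 5)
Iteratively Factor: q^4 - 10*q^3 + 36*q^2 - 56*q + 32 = (q - 4)*(q^3 - 6*q^2 + 12*q - 8) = (q - 4)*(q - 2)*(q^2 - 4*q + 4) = (q - 4)*(q - 2)^2*(q - 2)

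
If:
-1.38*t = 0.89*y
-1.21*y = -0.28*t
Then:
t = 0.00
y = 0.00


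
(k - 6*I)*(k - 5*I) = k^2 - 11*I*k - 30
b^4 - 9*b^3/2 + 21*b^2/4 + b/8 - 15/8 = (b - 5/2)*(b - 3/2)*(b - 1)*(b + 1/2)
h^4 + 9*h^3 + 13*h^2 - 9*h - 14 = (h - 1)*(h + 1)*(h + 2)*(h + 7)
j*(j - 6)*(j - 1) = j^3 - 7*j^2 + 6*j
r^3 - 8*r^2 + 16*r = r*(r - 4)^2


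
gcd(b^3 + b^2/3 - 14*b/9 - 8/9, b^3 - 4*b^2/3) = b - 4/3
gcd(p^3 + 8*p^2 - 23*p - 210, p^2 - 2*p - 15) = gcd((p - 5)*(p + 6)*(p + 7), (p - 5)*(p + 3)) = p - 5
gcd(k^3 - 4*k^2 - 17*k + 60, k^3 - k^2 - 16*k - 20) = k - 5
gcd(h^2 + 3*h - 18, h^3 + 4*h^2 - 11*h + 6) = h + 6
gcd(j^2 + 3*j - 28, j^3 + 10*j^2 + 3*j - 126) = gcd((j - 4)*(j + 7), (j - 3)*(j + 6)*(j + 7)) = j + 7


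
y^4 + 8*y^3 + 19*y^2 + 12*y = y*(y + 1)*(y + 3)*(y + 4)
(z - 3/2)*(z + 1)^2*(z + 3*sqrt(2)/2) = z^4 + z^3/2 + 3*sqrt(2)*z^3/2 - 2*z^2 + 3*sqrt(2)*z^2/4 - 3*sqrt(2)*z - 3*z/2 - 9*sqrt(2)/4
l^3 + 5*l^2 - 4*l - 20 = (l - 2)*(l + 2)*(l + 5)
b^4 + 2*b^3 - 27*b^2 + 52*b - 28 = (b - 2)^2*(b - 1)*(b + 7)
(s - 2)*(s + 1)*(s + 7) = s^3 + 6*s^2 - 9*s - 14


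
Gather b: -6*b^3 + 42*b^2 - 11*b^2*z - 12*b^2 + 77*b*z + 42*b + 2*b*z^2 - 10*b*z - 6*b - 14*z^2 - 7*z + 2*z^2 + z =-6*b^3 + b^2*(30 - 11*z) + b*(2*z^2 + 67*z + 36) - 12*z^2 - 6*z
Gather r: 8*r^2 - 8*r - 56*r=8*r^2 - 64*r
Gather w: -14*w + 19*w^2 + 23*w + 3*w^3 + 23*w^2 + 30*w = 3*w^3 + 42*w^2 + 39*w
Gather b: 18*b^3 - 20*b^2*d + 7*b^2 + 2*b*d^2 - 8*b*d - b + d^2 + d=18*b^3 + b^2*(7 - 20*d) + b*(2*d^2 - 8*d - 1) + d^2 + d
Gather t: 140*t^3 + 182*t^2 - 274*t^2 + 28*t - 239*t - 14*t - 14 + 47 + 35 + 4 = 140*t^3 - 92*t^2 - 225*t + 72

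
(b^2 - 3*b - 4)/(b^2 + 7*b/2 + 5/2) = 2*(b - 4)/(2*b + 5)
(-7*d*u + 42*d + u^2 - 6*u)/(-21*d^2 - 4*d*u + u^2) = (u - 6)/(3*d + u)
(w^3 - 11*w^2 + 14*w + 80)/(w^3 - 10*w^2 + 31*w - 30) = (w^2 - 6*w - 16)/(w^2 - 5*w + 6)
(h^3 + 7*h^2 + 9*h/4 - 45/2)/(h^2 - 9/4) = (2*h^2 + 17*h + 30)/(2*h + 3)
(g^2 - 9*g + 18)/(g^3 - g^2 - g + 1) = (g^2 - 9*g + 18)/(g^3 - g^2 - g + 1)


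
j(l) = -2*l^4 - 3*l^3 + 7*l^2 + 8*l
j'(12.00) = -14944.00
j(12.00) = -45552.00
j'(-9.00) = 4985.00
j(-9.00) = -10440.00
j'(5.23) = -1309.40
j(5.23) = -1692.22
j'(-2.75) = 67.81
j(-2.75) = -21.05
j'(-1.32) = -7.76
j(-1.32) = 2.46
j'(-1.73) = -1.73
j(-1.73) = 4.73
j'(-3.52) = 196.12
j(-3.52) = -117.63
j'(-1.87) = 2.66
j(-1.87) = 4.68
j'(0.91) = 7.26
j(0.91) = 9.44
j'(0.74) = 10.19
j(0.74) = 7.94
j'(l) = -8*l^3 - 9*l^2 + 14*l + 8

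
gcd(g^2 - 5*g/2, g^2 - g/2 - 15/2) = 1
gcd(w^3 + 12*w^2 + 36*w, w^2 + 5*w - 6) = w + 6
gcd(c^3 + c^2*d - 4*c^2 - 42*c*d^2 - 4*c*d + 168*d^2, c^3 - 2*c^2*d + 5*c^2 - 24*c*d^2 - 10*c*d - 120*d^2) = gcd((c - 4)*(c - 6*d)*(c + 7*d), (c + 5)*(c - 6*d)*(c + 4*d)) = c - 6*d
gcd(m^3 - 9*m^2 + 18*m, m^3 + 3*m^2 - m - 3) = 1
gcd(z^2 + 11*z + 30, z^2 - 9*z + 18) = 1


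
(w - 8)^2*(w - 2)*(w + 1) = w^4 - 17*w^3 + 78*w^2 - 32*w - 128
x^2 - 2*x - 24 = (x - 6)*(x + 4)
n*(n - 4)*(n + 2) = n^3 - 2*n^2 - 8*n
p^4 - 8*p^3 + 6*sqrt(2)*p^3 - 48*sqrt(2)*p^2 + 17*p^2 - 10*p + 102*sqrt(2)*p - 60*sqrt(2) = (p - 5)*(p - 2)*(p - 1)*(p + 6*sqrt(2))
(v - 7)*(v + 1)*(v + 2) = v^3 - 4*v^2 - 19*v - 14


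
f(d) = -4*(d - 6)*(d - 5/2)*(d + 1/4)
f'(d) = -4*(d - 6)*(d - 5/2) - 4*(d - 6)*(d + 1/4) - 4*(d - 5/2)*(d + 1/4) = -12*d^2 + 66*d - 103/2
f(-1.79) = 205.86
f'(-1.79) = -208.09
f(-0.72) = 40.68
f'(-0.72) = -105.24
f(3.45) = 35.85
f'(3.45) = 33.37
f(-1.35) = 124.51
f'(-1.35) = -162.47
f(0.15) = -22.00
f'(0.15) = -41.87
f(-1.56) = 160.83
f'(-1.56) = -183.66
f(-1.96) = 242.83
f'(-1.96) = -226.96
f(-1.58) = 164.53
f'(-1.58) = -185.74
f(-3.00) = 544.50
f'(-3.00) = -357.50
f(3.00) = 19.50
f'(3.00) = 38.50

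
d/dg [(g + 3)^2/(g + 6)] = (g^2 + 12*g + 27)/(g^2 + 12*g + 36)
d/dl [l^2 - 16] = 2*l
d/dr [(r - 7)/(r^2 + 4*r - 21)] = (r^2 + 4*r - 2*(r - 7)*(r + 2) - 21)/(r^2 + 4*r - 21)^2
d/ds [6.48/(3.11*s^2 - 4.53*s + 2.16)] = (29.3544 - 40.3056*s)/(3.11*s^2 - 4.53*s + 2.16)^2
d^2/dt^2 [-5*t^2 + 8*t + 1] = -10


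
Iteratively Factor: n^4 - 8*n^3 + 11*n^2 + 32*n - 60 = (n + 2)*(n^3 - 10*n^2 + 31*n - 30) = (n - 5)*(n + 2)*(n^2 - 5*n + 6) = (n - 5)*(n - 2)*(n + 2)*(n - 3)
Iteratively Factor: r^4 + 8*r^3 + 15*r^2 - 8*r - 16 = (r - 1)*(r^3 + 9*r^2 + 24*r + 16) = (r - 1)*(r + 1)*(r^2 + 8*r + 16) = (r - 1)*(r + 1)*(r + 4)*(r + 4)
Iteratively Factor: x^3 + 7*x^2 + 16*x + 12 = (x + 2)*(x^2 + 5*x + 6) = (x + 2)^2*(x + 3)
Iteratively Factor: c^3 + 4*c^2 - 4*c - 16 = (c + 2)*(c^2 + 2*c - 8) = (c + 2)*(c + 4)*(c - 2)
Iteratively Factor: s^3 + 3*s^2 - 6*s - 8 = (s - 2)*(s^2 + 5*s + 4) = (s - 2)*(s + 4)*(s + 1)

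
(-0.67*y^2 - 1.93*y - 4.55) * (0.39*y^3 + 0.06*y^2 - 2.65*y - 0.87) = -0.2613*y^5 - 0.7929*y^4 - 0.1148*y^3 + 5.4244*y^2 + 13.7366*y + 3.9585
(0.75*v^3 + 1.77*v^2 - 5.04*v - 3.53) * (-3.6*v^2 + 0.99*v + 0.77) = -2.7*v^5 - 5.6295*v^4 + 20.4738*v^3 + 9.0813*v^2 - 7.3755*v - 2.7181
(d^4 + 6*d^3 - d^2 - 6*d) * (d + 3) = d^5 + 9*d^4 + 17*d^3 - 9*d^2 - 18*d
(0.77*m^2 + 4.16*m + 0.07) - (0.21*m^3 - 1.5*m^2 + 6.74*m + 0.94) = -0.21*m^3 + 2.27*m^2 - 2.58*m - 0.87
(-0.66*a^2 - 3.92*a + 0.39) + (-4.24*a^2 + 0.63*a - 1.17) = -4.9*a^2 - 3.29*a - 0.78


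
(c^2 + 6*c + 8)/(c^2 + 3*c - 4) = (c + 2)/(c - 1)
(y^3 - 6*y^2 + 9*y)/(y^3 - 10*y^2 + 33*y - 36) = y/(y - 4)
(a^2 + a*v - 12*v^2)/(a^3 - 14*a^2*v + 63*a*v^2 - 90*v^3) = (a + 4*v)/(a^2 - 11*a*v + 30*v^2)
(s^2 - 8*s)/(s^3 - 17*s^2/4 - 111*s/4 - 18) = 4*s/(4*s^2 + 15*s + 9)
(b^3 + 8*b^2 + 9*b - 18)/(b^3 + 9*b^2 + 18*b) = (b - 1)/b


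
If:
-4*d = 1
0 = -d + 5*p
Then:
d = -1/4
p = -1/20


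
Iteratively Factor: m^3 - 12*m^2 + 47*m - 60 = (m - 4)*(m^2 - 8*m + 15) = (m - 5)*(m - 4)*(m - 3)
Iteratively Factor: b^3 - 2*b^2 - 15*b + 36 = (b - 3)*(b^2 + b - 12) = (b - 3)^2*(b + 4)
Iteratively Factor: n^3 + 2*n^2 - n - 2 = (n + 1)*(n^2 + n - 2) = (n - 1)*(n + 1)*(n + 2)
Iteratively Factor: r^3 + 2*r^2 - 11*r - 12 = (r + 4)*(r^2 - 2*r - 3) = (r + 1)*(r + 4)*(r - 3)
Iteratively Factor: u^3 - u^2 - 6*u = (u)*(u^2 - u - 6) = u*(u - 3)*(u + 2)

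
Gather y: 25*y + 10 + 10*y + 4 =35*y + 14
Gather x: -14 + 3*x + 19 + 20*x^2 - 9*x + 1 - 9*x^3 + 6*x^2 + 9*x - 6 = -9*x^3 + 26*x^2 + 3*x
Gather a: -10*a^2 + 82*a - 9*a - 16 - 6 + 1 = -10*a^2 + 73*a - 21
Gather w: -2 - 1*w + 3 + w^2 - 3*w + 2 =w^2 - 4*w + 3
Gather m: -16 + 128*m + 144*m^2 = 144*m^2 + 128*m - 16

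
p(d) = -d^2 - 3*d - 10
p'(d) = -2*d - 3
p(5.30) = -53.99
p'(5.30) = -13.60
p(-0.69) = -8.41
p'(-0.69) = -1.62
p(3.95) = -37.45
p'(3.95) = -10.90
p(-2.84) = -9.55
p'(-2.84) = 2.68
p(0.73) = -12.72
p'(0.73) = -4.46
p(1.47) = -16.57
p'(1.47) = -5.94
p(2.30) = -22.19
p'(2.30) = -7.60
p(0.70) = -12.59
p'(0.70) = -4.40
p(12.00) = -190.00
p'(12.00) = -27.00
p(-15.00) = -190.00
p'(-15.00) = 27.00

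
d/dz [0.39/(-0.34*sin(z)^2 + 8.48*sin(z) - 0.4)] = (0.2652*sin(z) - 3.3072)*cos(z)/(0.34*sin(z)^2 - 8.48*sin(z) + 0.4)^2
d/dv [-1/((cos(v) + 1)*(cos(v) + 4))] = -(2*cos(v) + 5)*sin(v)/((cos(v) + 1)^2*(cos(v) + 4)^2)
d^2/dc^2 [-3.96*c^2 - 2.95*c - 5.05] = -7.92000000000000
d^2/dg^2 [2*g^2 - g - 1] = 4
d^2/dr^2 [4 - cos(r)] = cos(r)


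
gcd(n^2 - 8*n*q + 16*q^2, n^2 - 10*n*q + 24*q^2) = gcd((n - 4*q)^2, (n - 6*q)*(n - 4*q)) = -n + 4*q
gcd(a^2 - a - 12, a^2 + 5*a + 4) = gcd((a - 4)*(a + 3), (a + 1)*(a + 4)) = 1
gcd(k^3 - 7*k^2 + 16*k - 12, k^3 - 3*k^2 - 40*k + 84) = k - 2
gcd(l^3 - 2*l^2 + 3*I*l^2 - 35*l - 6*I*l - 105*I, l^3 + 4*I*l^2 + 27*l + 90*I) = l + 3*I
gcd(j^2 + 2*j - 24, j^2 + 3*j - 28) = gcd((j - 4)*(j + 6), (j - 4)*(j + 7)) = j - 4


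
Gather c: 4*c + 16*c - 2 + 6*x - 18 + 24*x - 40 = 20*c + 30*x - 60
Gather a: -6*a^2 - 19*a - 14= -6*a^2 - 19*a - 14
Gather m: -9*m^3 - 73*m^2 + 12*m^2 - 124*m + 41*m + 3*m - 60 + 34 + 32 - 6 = -9*m^3 - 61*m^2 - 80*m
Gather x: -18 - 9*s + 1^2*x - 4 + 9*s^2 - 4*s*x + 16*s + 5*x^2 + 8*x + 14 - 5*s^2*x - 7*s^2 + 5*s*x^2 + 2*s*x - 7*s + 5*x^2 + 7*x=2*s^2 + x^2*(5*s + 10) + x*(-5*s^2 - 2*s + 16) - 8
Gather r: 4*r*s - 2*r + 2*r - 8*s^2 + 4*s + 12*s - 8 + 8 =4*r*s - 8*s^2 + 16*s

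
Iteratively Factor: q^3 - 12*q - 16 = (q + 2)*(q^2 - 2*q - 8) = (q + 2)^2*(q - 4)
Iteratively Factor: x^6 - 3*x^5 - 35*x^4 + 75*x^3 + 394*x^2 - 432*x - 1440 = (x + 4)*(x^5 - 7*x^4 - 7*x^3 + 103*x^2 - 18*x - 360) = (x - 3)*(x + 4)*(x^4 - 4*x^3 - 19*x^2 + 46*x + 120) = (x - 4)*(x - 3)*(x + 4)*(x^3 - 19*x - 30) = (x - 4)*(x - 3)*(x + 2)*(x + 4)*(x^2 - 2*x - 15) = (x - 4)*(x - 3)*(x + 2)*(x + 3)*(x + 4)*(x - 5)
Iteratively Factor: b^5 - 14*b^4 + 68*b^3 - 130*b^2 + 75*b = (b)*(b^4 - 14*b^3 + 68*b^2 - 130*b + 75) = b*(b - 1)*(b^3 - 13*b^2 + 55*b - 75) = b*(b - 5)*(b - 1)*(b^2 - 8*b + 15) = b*(b - 5)^2*(b - 1)*(b - 3)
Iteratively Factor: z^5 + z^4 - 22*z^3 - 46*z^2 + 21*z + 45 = (z - 5)*(z^4 + 6*z^3 + 8*z^2 - 6*z - 9) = (z - 5)*(z - 1)*(z^3 + 7*z^2 + 15*z + 9) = (z - 5)*(z - 1)*(z + 1)*(z^2 + 6*z + 9) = (z - 5)*(z - 1)*(z + 1)*(z + 3)*(z + 3)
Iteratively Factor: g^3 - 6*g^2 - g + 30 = (g - 3)*(g^2 - 3*g - 10) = (g - 5)*(g - 3)*(g + 2)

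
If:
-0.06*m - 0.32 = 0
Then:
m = -5.33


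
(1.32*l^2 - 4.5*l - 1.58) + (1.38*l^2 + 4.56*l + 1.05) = 2.7*l^2 + 0.0599999999999996*l - 0.53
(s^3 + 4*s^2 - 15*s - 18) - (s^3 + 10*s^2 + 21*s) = -6*s^2 - 36*s - 18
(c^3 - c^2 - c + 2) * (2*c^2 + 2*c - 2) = 2*c^5 - 6*c^3 + 4*c^2 + 6*c - 4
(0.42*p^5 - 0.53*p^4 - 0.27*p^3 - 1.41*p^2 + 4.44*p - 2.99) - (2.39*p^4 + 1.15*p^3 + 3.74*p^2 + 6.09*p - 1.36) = 0.42*p^5 - 2.92*p^4 - 1.42*p^3 - 5.15*p^2 - 1.65*p - 1.63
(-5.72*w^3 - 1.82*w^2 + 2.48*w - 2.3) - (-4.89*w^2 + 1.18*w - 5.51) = -5.72*w^3 + 3.07*w^2 + 1.3*w + 3.21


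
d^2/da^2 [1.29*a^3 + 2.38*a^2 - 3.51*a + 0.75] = 7.74*a + 4.76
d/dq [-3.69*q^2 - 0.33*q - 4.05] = -7.38*q - 0.33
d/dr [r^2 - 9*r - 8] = 2*r - 9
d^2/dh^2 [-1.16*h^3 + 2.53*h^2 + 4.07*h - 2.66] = 5.06 - 6.96*h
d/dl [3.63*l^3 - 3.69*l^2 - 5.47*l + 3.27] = 10.89*l^2 - 7.38*l - 5.47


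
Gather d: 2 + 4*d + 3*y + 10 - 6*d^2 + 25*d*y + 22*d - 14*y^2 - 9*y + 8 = -6*d^2 + d*(25*y + 26) - 14*y^2 - 6*y + 20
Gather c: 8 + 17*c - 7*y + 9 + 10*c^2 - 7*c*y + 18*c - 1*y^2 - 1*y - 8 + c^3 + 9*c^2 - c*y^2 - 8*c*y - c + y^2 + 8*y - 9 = c^3 + 19*c^2 + c*(-y^2 - 15*y + 34)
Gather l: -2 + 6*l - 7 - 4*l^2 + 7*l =-4*l^2 + 13*l - 9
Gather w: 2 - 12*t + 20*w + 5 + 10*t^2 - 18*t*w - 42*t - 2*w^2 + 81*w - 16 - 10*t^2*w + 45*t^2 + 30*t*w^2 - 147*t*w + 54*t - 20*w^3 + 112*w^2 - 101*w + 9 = 55*t^2 - 20*w^3 + w^2*(30*t + 110) + w*(-10*t^2 - 165*t)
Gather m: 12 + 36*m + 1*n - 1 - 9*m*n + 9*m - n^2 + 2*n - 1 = m*(45 - 9*n) - n^2 + 3*n + 10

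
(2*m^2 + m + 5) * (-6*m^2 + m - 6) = -12*m^4 - 4*m^3 - 41*m^2 - m - 30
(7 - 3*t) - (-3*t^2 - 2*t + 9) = 3*t^2 - t - 2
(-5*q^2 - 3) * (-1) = 5*q^2 + 3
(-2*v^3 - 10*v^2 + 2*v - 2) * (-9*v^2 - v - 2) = 18*v^5 + 92*v^4 - 4*v^3 + 36*v^2 - 2*v + 4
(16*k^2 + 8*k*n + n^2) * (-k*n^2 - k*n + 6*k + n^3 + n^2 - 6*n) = -16*k^3*n^2 - 16*k^3*n + 96*k^3 + 8*k^2*n^3 + 8*k^2*n^2 - 48*k^2*n + 7*k*n^4 + 7*k*n^3 - 42*k*n^2 + n^5 + n^4 - 6*n^3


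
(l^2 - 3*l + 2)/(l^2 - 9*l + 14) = (l - 1)/(l - 7)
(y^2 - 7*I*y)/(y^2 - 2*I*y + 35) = y/(y + 5*I)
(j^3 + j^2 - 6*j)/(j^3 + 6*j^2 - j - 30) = j/(j + 5)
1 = 1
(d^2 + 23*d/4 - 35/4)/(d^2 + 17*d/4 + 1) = (4*d^2 + 23*d - 35)/(4*d^2 + 17*d + 4)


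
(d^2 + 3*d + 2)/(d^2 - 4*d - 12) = (d + 1)/(d - 6)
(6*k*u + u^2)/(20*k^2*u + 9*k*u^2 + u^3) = (6*k + u)/(20*k^2 + 9*k*u + u^2)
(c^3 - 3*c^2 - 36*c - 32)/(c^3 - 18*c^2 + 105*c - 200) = (c^2 + 5*c + 4)/(c^2 - 10*c + 25)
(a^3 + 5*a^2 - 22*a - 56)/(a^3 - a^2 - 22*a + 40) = (a^2 + 9*a + 14)/(a^2 + 3*a - 10)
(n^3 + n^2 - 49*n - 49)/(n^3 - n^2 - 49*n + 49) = (n + 1)/(n - 1)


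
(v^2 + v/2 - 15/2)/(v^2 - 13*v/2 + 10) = (v + 3)/(v - 4)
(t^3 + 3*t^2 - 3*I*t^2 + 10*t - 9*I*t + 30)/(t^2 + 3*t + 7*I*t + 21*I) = (t^2 - 3*I*t + 10)/(t + 7*I)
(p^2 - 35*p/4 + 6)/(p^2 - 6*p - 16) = (p - 3/4)/(p + 2)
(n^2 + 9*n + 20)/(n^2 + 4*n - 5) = (n + 4)/(n - 1)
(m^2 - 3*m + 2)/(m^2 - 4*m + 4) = (m - 1)/(m - 2)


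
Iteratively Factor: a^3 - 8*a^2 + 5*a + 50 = (a + 2)*(a^2 - 10*a + 25) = (a - 5)*(a + 2)*(a - 5)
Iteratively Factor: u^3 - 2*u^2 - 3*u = (u)*(u^2 - 2*u - 3) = u*(u - 3)*(u + 1)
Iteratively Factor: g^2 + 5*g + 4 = (g + 1)*(g + 4)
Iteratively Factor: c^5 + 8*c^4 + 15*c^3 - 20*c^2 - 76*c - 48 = (c + 2)*(c^4 + 6*c^3 + 3*c^2 - 26*c - 24) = (c + 1)*(c + 2)*(c^3 + 5*c^2 - 2*c - 24) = (c + 1)*(c + 2)*(c + 3)*(c^2 + 2*c - 8) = (c - 2)*(c + 1)*(c + 2)*(c + 3)*(c + 4)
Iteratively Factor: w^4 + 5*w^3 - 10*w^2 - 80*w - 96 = (w + 3)*(w^3 + 2*w^2 - 16*w - 32) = (w - 4)*(w + 3)*(w^2 + 6*w + 8) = (w - 4)*(w + 2)*(w + 3)*(w + 4)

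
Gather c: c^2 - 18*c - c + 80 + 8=c^2 - 19*c + 88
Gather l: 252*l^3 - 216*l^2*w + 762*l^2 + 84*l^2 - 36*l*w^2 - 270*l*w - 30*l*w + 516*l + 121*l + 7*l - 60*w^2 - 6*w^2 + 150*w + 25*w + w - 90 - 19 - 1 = 252*l^3 + l^2*(846 - 216*w) + l*(-36*w^2 - 300*w + 644) - 66*w^2 + 176*w - 110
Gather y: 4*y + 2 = 4*y + 2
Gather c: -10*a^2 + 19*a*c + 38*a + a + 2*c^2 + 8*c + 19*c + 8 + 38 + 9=-10*a^2 + 39*a + 2*c^2 + c*(19*a + 27) + 55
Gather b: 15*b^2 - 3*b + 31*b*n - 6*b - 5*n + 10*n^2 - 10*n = 15*b^2 + b*(31*n - 9) + 10*n^2 - 15*n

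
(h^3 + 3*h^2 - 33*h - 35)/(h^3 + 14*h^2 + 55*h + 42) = (h - 5)/(h + 6)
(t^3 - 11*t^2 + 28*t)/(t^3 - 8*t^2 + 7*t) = (t - 4)/(t - 1)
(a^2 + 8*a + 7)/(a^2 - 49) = (a + 1)/(a - 7)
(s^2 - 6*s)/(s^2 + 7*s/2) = 2*(s - 6)/(2*s + 7)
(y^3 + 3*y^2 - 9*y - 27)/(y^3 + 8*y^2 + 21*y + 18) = (y - 3)/(y + 2)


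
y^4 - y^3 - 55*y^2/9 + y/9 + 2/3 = (y - 3)*(y - 1/3)*(y + 1/3)*(y + 2)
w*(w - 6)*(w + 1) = w^3 - 5*w^2 - 6*w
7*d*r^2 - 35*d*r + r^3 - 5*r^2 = r*(7*d + r)*(r - 5)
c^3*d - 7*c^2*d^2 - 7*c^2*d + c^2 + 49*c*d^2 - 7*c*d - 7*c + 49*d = (c - 7)*(c - 7*d)*(c*d + 1)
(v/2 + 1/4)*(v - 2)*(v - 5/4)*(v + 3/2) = v^4/2 - 5*v^3/8 - 13*v^2/8 + 41*v/32 + 15/16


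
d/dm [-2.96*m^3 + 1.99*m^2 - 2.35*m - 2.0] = -8.88*m^2 + 3.98*m - 2.35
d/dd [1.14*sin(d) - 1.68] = 1.14*cos(d)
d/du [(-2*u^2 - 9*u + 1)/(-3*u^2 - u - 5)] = (-25*u^2 + 26*u + 46)/(9*u^4 + 6*u^3 + 31*u^2 + 10*u + 25)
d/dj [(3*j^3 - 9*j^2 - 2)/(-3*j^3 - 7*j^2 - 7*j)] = (-48*j^4 - 42*j^3 + 45*j^2 - 28*j - 14)/(j^2*(9*j^4 + 42*j^3 + 91*j^2 + 98*j + 49))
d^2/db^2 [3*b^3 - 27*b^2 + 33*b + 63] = 18*b - 54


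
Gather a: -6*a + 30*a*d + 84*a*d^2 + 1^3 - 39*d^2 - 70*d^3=a*(84*d^2 + 30*d - 6) - 70*d^3 - 39*d^2 + 1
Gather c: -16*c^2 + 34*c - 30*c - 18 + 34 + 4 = -16*c^2 + 4*c + 20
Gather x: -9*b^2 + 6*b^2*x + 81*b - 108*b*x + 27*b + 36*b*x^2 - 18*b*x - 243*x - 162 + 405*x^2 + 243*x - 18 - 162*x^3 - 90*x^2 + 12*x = -9*b^2 + 108*b - 162*x^3 + x^2*(36*b + 315) + x*(6*b^2 - 126*b + 12) - 180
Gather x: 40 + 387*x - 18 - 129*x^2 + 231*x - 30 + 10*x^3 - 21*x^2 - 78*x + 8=10*x^3 - 150*x^2 + 540*x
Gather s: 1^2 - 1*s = 1 - s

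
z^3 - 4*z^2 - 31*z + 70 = (z - 7)*(z - 2)*(z + 5)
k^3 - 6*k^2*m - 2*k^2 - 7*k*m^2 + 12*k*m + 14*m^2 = (k - 2)*(k - 7*m)*(k + m)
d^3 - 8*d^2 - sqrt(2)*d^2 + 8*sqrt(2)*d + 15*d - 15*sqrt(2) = (d - 5)*(d - 3)*(d - sqrt(2))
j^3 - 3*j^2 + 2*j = j*(j - 2)*(j - 1)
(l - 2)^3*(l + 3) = l^4 - 3*l^3 - 6*l^2 + 28*l - 24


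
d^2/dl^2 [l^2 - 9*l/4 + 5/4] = 2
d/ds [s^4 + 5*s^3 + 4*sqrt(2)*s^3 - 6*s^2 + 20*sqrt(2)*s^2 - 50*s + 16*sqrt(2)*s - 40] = 4*s^3 + 15*s^2 + 12*sqrt(2)*s^2 - 12*s + 40*sqrt(2)*s - 50 + 16*sqrt(2)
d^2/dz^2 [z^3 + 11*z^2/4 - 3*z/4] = 6*z + 11/2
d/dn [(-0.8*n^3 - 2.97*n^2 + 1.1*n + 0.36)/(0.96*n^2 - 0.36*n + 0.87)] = (-0.768*n^4 + 0.576*n^3 - 2.0748*n^2 - 5.859*n + 1.0866)/(0.9216*n^4 - 0.6912*n^3 + 1.8*n^2 - 0.6264*n + 0.7569)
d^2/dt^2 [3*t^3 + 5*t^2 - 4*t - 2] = 18*t + 10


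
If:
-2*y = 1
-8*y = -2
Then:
No Solution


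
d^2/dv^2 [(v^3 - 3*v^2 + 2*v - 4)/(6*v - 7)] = 6*(12*v^3 - 42*v^2 + 49*v - 69)/(216*v^3 - 756*v^2 + 882*v - 343)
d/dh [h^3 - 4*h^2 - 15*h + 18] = 3*h^2 - 8*h - 15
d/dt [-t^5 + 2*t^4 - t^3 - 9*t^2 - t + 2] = -5*t^4 + 8*t^3 - 3*t^2 - 18*t - 1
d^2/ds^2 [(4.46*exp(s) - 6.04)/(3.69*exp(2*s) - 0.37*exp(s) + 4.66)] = (60.727806*exp(4*s) - 322.875738*exp(3*s) - 435.409668*exp(2*s) + 422.30392*exp(s) + 86.437408)*exp(s)/(50.243409*exp(6*s) - 15.113871*exp(5*s) + 191.868561*exp(4*s) - 38.224441*exp(3*s) + 242.305554*exp(2*s) - 24.104316*exp(s) + 101.194696)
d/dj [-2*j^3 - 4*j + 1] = -6*j^2 - 4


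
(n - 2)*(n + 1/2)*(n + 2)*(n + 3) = n^4 + 7*n^3/2 - 5*n^2/2 - 14*n - 6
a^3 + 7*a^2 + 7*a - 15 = (a - 1)*(a + 3)*(a + 5)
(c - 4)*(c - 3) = c^2 - 7*c + 12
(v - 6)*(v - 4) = v^2 - 10*v + 24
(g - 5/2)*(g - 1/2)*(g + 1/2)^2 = g^4 - 2*g^3 - 3*g^2/2 + g/2 + 5/16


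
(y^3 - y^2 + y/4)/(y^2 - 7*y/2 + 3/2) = y*(2*y - 1)/(2*(y - 3))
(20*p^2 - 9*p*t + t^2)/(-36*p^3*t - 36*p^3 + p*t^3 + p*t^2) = (-20*p^2 + 9*p*t - t^2)/(p*(36*p^2*t + 36*p^2 - t^3 - t^2))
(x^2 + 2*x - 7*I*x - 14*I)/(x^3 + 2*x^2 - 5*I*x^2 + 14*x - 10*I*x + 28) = 1/(x + 2*I)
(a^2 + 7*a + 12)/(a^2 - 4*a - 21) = (a + 4)/(a - 7)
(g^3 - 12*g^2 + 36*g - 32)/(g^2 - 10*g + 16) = g - 2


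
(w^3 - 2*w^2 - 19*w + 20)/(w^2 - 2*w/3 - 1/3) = 3*(w^2 - w - 20)/(3*w + 1)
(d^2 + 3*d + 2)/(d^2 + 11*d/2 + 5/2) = 2*(d^2 + 3*d + 2)/(2*d^2 + 11*d + 5)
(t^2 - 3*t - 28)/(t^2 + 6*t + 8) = (t - 7)/(t + 2)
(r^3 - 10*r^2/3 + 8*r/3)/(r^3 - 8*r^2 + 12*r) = (r - 4/3)/(r - 6)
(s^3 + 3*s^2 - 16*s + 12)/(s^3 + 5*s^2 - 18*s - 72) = (s^2 - 3*s + 2)/(s^2 - s - 12)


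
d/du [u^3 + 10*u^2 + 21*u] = 3*u^2 + 20*u + 21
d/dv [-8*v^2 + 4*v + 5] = 4 - 16*v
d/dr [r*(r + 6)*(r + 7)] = 3*r^2 + 26*r + 42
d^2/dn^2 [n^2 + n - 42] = 2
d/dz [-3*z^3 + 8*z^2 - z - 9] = -9*z^2 + 16*z - 1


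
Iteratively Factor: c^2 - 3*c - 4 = (c + 1)*(c - 4)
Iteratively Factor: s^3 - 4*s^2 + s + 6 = (s - 2)*(s^2 - 2*s - 3) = (s - 2)*(s + 1)*(s - 3)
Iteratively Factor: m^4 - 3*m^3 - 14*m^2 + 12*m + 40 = (m + 2)*(m^3 - 5*m^2 - 4*m + 20) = (m - 2)*(m + 2)*(m^2 - 3*m - 10) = (m - 2)*(m + 2)^2*(m - 5)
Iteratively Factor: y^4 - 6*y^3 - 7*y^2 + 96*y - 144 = (y - 3)*(y^3 - 3*y^2 - 16*y + 48) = (y - 3)*(y + 4)*(y^2 - 7*y + 12) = (y - 3)^2*(y + 4)*(y - 4)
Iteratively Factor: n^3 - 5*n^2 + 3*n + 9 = (n + 1)*(n^2 - 6*n + 9) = (n - 3)*(n + 1)*(n - 3)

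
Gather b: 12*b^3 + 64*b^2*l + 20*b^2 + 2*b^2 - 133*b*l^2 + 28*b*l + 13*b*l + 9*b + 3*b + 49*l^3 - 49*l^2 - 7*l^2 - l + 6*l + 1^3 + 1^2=12*b^3 + b^2*(64*l + 22) + b*(-133*l^2 + 41*l + 12) + 49*l^3 - 56*l^2 + 5*l + 2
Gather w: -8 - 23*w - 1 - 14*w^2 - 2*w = -14*w^2 - 25*w - 9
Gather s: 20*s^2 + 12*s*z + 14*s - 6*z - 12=20*s^2 + s*(12*z + 14) - 6*z - 12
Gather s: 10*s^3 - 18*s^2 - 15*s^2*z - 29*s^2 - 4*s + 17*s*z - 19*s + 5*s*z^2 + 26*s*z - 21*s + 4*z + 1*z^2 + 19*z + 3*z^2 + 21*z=10*s^3 + s^2*(-15*z - 47) + s*(5*z^2 + 43*z - 44) + 4*z^2 + 44*z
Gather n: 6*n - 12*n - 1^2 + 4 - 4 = -6*n - 1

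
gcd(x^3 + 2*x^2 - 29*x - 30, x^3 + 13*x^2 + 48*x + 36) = x^2 + 7*x + 6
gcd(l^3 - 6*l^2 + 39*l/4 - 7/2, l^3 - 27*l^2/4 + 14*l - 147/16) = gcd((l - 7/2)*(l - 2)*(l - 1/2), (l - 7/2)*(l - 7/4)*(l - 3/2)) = l - 7/2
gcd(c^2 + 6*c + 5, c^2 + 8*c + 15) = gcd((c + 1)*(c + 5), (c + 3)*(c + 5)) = c + 5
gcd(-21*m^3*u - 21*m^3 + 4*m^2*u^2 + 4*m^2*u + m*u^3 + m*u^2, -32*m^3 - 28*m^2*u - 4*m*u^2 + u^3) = 1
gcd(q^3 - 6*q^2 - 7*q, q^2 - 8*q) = q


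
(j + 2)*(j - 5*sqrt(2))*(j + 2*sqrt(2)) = j^3 - 3*sqrt(2)*j^2 + 2*j^2 - 20*j - 6*sqrt(2)*j - 40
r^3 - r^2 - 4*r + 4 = (r - 2)*(r - 1)*(r + 2)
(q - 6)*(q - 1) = q^2 - 7*q + 6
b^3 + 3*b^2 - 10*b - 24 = (b - 3)*(b + 2)*(b + 4)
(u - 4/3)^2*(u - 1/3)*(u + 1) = u^4 - 2*u^3 - u^2/3 + 56*u/27 - 16/27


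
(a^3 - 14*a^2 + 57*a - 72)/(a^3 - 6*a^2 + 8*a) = (a^3 - 14*a^2 + 57*a - 72)/(a*(a^2 - 6*a + 8))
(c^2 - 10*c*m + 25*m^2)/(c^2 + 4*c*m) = (c^2 - 10*c*m + 25*m^2)/(c*(c + 4*m))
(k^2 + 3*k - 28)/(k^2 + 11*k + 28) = (k - 4)/(k + 4)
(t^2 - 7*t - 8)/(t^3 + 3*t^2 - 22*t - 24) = (t - 8)/(t^2 + 2*t - 24)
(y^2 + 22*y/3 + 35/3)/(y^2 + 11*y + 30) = (y + 7/3)/(y + 6)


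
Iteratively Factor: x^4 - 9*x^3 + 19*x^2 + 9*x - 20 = (x - 5)*(x^3 - 4*x^2 - x + 4) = (x - 5)*(x - 1)*(x^2 - 3*x - 4) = (x - 5)*(x - 4)*(x - 1)*(x + 1)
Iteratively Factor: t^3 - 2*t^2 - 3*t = (t)*(t^2 - 2*t - 3) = t*(t + 1)*(t - 3)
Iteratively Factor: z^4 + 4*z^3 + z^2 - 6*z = (z)*(z^3 + 4*z^2 + z - 6) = z*(z + 2)*(z^2 + 2*z - 3) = z*(z + 2)*(z + 3)*(z - 1)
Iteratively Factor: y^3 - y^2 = (y)*(y^2 - y) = y*(y - 1)*(y)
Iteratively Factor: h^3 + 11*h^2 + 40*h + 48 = (h + 4)*(h^2 + 7*h + 12) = (h + 4)^2*(h + 3)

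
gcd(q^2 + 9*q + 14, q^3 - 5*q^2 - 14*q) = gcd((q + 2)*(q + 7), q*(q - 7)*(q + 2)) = q + 2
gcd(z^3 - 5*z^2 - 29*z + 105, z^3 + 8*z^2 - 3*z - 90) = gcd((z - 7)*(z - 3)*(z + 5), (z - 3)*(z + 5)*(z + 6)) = z^2 + 2*z - 15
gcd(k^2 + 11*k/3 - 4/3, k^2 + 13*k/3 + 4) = 1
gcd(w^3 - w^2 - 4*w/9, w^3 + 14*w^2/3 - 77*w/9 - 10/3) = w + 1/3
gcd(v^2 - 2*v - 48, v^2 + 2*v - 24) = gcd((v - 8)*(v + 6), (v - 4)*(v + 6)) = v + 6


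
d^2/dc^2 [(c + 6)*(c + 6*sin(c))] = -6*(c + 6)*sin(c) + 12*cos(c) + 2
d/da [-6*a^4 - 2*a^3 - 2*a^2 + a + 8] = -24*a^3 - 6*a^2 - 4*a + 1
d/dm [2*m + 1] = 2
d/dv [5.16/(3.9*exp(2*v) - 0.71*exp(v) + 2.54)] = (3.6636 - 40.248*exp(v))*exp(v)/(3.9*exp(2*v) - 0.71*exp(v) + 2.54)^2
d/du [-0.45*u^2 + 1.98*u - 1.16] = 1.98 - 0.9*u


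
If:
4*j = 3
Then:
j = 3/4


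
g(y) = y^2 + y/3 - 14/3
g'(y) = 2*y + 1/3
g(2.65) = 3.24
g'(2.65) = 5.63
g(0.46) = -4.30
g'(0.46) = 1.25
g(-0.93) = -4.11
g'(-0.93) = -1.53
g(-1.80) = -2.03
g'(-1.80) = -3.27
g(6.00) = 33.33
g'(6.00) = 12.33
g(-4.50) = 14.08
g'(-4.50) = -8.67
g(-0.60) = -4.51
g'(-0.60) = -0.87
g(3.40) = 8.03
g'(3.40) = 7.13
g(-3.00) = 3.33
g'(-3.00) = -5.67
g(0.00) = -4.67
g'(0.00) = 0.33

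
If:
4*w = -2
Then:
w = -1/2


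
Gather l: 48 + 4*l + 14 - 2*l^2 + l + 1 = -2*l^2 + 5*l + 63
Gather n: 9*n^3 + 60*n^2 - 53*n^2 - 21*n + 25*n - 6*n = 9*n^3 + 7*n^2 - 2*n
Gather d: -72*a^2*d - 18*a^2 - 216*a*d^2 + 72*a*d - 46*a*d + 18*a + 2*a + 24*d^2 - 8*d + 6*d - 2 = -18*a^2 + 20*a + d^2*(24 - 216*a) + d*(-72*a^2 + 26*a - 2) - 2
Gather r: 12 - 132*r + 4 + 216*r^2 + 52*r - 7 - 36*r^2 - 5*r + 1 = 180*r^2 - 85*r + 10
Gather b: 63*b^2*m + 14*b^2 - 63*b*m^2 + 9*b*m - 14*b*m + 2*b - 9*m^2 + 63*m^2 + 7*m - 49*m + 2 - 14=b^2*(63*m + 14) + b*(-63*m^2 - 5*m + 2) + 54*m^2 - 42*m - 12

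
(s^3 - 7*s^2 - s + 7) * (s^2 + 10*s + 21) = s^5 + 3*s^4 - 50*s^3 - 150*s^2 + 49*s + 147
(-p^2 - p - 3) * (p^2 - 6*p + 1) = -p^4 + 5*p^3 + 2*p^2 + 17*p - 3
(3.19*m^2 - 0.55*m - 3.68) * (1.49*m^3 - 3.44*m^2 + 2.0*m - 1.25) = 4.7531*m^5 - 11.7931*m^4 + 2.7888*m^3 + 7.5717*m^2 - 6.6725*m + 4.6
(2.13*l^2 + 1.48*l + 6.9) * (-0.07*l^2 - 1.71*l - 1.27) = -0.1491*l^4 - 3.7459*l^3 - 5.7189*l^2 - 13.6786*l - 8.763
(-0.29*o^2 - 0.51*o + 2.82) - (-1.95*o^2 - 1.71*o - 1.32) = 1.66*o^2 + 1.2*o + 4.14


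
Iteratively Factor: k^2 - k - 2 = (k + 1)*(k - 2)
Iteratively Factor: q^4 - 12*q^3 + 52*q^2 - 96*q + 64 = (q - 4)*(q^3 - 8*q^2 + 20*q - 16) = (q - 4)^2*(q^2 - 4*q + 4) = (q - 4)^2*(q - 2)*(q - 2)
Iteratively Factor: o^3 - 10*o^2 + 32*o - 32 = (o - 4)*(o^2 - 6*o + 8) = (o - 4)^2*(o - 2)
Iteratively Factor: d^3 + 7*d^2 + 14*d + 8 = (d + 4)*(d^2 + 3*d + 2) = (d + 1)*(d + 4)*(d + 2)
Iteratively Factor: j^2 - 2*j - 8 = (j - 4)*(j + 2)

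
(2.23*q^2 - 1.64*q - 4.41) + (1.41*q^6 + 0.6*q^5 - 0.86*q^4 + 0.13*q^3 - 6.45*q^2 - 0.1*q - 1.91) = 1.41*q^6 + 0.6*q^5 - 0.86*q^4 + 0.13*q^3 - 4.22*q^2 - 1.74*q - 6.32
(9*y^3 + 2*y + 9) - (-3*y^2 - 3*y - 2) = 9*y^3 + 3*y^2 + 5*y + 11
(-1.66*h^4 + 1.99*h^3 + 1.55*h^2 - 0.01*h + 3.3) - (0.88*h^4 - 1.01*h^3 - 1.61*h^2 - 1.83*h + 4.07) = -2.54*h^4 + 3.0*h^3 + 3.16*h^2 + 1.82*h - 0.77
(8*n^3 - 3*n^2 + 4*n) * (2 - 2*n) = -16*n^4 + 22*n^3 - 14*n^2 + 8*n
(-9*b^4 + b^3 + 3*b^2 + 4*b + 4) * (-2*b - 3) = 18*b^5 + 25*b^4 - 9*b^3 - 17*b^2 - 20*b - 12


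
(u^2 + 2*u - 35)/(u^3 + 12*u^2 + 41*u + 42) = (u - 5)/(u^2 + 5*u + 6)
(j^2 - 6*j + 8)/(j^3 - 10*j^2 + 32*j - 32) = 1/(j - 4)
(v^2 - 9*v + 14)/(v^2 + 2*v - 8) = (v - 7)/(v + 4)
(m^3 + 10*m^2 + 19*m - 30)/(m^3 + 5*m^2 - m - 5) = (m + 6)/(m + 1)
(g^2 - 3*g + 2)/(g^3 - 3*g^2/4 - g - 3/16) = 16*(-g^2 + 3*g - 2)/(-16*g^3 + 12*g^2 + 16*g + 3)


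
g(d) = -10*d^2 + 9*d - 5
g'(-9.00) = 189.00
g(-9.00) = -896.00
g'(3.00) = -51.00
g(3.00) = -68.00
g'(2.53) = -41.60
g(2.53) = -46.24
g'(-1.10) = 31.00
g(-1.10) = -27.00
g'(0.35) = 2.00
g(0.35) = -3.08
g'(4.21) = -75.20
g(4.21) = -144.35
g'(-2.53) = 59.60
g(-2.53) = -91.78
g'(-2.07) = 50.40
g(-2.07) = -66.48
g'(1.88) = -28.60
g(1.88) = -23.42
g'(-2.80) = 65.00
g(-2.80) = -108.60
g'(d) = 9 - 20*d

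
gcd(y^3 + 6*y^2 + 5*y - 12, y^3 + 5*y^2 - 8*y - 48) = y + 4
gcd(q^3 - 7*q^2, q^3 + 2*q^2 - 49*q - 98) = q - 7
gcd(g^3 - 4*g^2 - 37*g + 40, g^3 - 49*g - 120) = g^2 - 3*g - 40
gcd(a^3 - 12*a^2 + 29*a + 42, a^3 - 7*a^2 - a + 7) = a^2 - 6*a - 7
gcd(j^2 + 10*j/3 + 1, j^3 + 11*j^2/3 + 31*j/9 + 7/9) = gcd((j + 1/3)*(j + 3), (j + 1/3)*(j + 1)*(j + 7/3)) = j + 1/3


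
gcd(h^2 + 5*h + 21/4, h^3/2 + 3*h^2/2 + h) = 1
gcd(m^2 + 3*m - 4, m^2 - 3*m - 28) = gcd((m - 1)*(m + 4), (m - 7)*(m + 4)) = m + 4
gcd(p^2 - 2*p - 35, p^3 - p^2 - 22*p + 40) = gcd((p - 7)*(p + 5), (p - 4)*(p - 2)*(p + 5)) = p + 5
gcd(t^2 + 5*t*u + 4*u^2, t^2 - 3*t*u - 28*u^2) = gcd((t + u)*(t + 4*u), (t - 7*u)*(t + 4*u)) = t + 4*u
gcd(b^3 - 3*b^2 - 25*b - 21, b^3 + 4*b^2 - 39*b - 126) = b + 3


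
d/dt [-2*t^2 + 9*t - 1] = 9 - 4*t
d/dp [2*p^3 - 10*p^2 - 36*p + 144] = 6*p^2 - 20*p - 36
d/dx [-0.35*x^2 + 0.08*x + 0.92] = 0.08 - 0.7*x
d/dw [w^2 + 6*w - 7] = 2*w + 6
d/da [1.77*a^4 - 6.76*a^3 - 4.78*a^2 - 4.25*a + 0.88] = 7.08*a^3 - 20.28*a^2 - 9.56*a - 4.25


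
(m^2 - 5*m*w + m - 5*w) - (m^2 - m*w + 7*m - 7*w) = -4*m*w - 6*m + 2*w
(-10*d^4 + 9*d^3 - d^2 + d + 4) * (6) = -60*d^4 + 54*d^3 - 6*d^2 + 6*d + 24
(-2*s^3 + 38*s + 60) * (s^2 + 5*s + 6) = -2*s^5 - 10*s^4 + 26*s^3 + 250*s^2 + 528*s + 360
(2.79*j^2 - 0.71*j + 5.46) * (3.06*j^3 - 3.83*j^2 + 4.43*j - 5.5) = 8.5374*j^5 - 12.8583*j^4 + 31.7866*j^3 - 39.4021*j^2 + 28.0928*j - 30.03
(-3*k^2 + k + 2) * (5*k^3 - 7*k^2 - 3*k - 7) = -15*k^5 + 26*k^4 + 12*k^3 + 4*k^2 - 13*k - 14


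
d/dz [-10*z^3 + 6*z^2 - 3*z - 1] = -30*z^2 + 12*z - 3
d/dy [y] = 1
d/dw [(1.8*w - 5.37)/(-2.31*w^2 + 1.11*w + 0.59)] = (4.158*w^2 - 24.8094*w + 7.0227)/(5.3361*w^4 - 5.1282*w^3 - 1.4937*w^2 + 1.3098*w + 0.3481)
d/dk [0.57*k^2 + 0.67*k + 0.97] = 1.14*k + 0.67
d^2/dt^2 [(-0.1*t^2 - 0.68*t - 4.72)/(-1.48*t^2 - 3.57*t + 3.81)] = (1.922224*t^3 + 65.415408*t^2 + 172.637856*t + 194.94366)/(3.241792*t^6 + 23.459184*t^5 + 31.551084*t^4 - 75.283803*t^3 - 81.222723*t^2 + 155.467431*t - 55.306341)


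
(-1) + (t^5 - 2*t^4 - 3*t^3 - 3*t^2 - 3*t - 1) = t^5 - 2*t^4 - 3*t^3 - 3*t^2 - 3*t - 2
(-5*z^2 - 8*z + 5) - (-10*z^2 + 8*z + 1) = 5*z^2 - 16*z + 4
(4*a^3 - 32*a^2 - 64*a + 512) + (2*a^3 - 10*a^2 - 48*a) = 6*a^3 - 42*a^2 - 112*a + 512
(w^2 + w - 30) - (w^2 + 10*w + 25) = -9*w - 55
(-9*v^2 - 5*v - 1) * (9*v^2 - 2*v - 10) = -81*v^4 - 27*v^3 + 91*v^2 + 52*v + 10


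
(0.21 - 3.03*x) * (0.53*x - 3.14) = -1.6059*x^2 + 9.6255*x - 0.6594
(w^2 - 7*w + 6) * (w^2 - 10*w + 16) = w^4 - 17*w^3 + 92*w^2 - 172*w + 96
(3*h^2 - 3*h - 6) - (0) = 3*h^2 - 3*h - 6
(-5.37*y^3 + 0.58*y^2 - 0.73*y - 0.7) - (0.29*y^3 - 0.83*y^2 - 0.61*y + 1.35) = -5.66*y^3 + 1.41*y^2 - 0.12*y - 2.05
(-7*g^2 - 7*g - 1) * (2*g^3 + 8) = -14*g^5 - 14*g^4 - 2*g^3 - 56*g^2 - 56*g - 8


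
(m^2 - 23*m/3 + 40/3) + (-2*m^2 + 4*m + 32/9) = -m^2 - 11*m/3 + 152/9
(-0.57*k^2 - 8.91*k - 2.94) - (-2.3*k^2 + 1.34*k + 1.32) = 1.73*k^2 - 10.25*k - 4.26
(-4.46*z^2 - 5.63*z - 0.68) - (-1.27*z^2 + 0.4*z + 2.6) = -3.19*z^2 - 6.03*z - 3.28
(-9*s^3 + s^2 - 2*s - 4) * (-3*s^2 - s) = 27*s^5 + 6*s^4 + 5*s^3 + 14*s^2 + 4*s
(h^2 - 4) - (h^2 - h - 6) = h + 2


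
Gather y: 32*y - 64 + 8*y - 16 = 40*y - 80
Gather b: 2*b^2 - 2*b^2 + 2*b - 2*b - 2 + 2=0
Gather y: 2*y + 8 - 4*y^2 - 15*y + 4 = -4*y^2 - 13*y + 12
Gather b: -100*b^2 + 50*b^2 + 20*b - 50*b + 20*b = -50*b^2 - 10*b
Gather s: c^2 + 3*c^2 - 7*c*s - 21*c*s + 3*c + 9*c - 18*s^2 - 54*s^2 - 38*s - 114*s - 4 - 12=4*c^2 + 12*c - 72*s^2 + s*(-28*c - 152) - 16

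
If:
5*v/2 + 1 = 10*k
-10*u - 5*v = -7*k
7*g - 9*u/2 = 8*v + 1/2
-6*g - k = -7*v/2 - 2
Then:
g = 3909/6590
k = 150/659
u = -316/3295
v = 1682/3295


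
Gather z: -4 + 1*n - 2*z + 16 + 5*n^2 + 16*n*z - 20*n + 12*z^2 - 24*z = 5*n^2 - 19*n + 12*z^2 + z*(16*n - 26) + 12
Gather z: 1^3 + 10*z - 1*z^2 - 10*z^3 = -10*z^3 - z^2 + 10*z + 1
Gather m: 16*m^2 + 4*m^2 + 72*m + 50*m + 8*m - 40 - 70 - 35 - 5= 20*m^2 + 130*m - 150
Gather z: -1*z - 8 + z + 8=0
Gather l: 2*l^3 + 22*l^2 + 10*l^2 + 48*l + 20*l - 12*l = 2*l^3 + 32*l^2 + 56*l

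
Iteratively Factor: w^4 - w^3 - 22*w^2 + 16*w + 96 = (w - 3)*(w^3 + 2*w^2 - 16*w - 32) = (w - 3)*(w + 2)*(w^2 - 16) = (w - 4)*(w - 3)*(w + 2)*(w + 4)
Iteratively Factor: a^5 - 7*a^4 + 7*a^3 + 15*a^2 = (a - 3)*(a^4 - 4*a^3 - 5*a^2) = (a - 3)*(a + 1)*(a^3 - 5*a^2) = a*(a - 3)*(a + 1)*(a^2 - 5*a) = a*(a - 5)*(a - 3)*(a + 1)*(a)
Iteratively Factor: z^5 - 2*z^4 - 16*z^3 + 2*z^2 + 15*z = (z - 5)*(z^4 + 3*z^3 - z^2 - 3*z) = (z - 5)*(z - 1)*(z^3 + 4*z^2 + 3*z) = (z - 5)*(z - 1)*(z + 1)*(z^2 + 3*z) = (z - 5)*(z - 1)*(z + 1)*(z + 3)*(z)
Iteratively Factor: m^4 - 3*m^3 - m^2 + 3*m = (m - 1)*(m^3 - 2*m^2 - 3*m) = (m - 1)*(m + 1)*(m^2 - 3*m) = (m - 3)*(m - 1)*(m + 1)*(m)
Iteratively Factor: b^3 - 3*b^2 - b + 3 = (b - 1)*(b^2 - 2*b - 3) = (b - 1)*(b + 1)*(b - 3)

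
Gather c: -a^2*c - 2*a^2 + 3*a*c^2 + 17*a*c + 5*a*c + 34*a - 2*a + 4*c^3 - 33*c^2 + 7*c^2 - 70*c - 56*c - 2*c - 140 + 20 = -2*a^2 + 32*a + 4*c^3 + c^2*(3*a - 26) + c*(-a^2 + 22*a - 128) - 120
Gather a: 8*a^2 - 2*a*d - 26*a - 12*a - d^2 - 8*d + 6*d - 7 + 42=8*a^2 + a*(-2*d - 38) - d^2 - 2*d + 35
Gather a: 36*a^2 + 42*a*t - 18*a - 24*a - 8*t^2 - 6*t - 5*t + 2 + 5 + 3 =36*a^2 + a*(42*t - 42) - 8*t^2 - 11*t + 10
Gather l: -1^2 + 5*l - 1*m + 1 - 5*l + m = 0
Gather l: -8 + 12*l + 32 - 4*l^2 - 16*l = -4*l^2 - 4*l + 24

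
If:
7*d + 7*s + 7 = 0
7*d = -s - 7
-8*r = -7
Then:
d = -1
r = 7/8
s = 0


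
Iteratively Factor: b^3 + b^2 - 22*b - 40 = (b - 5)*(b^2 + 6*b + 8) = (b - 5)*(b + 4)*(b + 2)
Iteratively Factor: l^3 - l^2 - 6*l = (l)*(l^2 - l - 6) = l*(l + 2)*(l - 3)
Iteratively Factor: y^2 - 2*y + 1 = (y - 1)*(y - 1)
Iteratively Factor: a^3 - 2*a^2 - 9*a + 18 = (a + 3)*(a^2 - 5*a + 6) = (a - 3)*(a + 3)*(a - 2)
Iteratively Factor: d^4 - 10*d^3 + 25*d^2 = (d - 5)*(d^3 - 5*d^2) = d*(d - 5)*(d^2 - 5*d) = d*(d - 5)^2*(d)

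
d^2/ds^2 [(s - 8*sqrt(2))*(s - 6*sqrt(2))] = 2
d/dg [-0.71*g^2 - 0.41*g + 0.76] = -1.42*g - 0.41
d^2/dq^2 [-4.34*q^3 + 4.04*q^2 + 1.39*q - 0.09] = 8.08 - 26.04*q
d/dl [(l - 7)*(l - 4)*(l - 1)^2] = 4*l^3 - 39*l^2 + 102*l - 67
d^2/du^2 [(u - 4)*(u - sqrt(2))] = 2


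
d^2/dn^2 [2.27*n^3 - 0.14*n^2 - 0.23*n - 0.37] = 13.62*n - 0.28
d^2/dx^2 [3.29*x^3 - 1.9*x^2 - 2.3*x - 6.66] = 19.74*x - 3.8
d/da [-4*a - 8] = -4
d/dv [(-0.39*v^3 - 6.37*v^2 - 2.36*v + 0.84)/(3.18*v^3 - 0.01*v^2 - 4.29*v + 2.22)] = (4.44089209850063e-16*v^5 + 20.2605*v^4 + 18.3558*v^3 + 16.6927*v^2 - 28.266*v - 1.6356)/(10.1124*v^6 - 0.0636*v^5 - 27.2843*v^4 + 14.205*v^3 + 18.3597*v^2 - 19.0476*v + 4.9284)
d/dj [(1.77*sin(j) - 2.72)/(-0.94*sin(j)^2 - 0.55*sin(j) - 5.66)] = (1.6638*sin(j)^2 - 5.1136*sin(j) - 11.5142)*cos(j)/(0.8836*sin(j)^4 + 1.034*sin(j)^3 + 10.9433*sin(j)^2 + 6.226*sin(j) + 32.0356)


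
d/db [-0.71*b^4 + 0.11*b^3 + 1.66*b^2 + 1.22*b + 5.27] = -2.84*b^3 + 0.33*b^2 + 3.32*b + 1.22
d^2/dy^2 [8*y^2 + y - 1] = 16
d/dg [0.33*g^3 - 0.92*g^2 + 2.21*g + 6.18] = 0.99*g^2 - 1.84*g + 2.21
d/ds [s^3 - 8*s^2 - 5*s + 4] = 3*s^2 - 16*s - 5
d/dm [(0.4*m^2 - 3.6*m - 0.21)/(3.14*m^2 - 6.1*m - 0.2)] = (8.864*m^2 + 1.1588*m - 0.561)/(9.8596*m^4 - 38.308*m^3 + 35.954*m^2 + 2.44*m + 0.04)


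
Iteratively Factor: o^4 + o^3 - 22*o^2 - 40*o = (o + 2)*(o^3 - o^2 - 20*o) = o*(o + 2)*(o^2 - o - 20) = o*(o - 5)*(o + 2)*(o + 4)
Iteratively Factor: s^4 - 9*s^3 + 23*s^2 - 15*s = (s - 3)*(s^3 - 6*s^2 + 5*s) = (s - 5)*(s - 3)*(s^2 - s) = s*(s - 5)*(s - 3)*(s - 1)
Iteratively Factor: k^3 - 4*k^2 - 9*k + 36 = (k - 3)*(k^2 - k - 12) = (k - 4)*(k - 3)*(k + 3)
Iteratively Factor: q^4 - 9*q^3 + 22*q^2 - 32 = (q - 4)*(q^3 - 5*q^2 + 2*q + 8) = (q - 4)*(q + 1)*(q^2 - 6*q + 8) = (q - 4)^2*(q + 1)*(q - 2)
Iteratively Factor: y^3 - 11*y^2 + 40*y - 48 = (y - 3)*(y^2 - 8*y + 16) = (y - 4)*(y - 3)*(y - 4)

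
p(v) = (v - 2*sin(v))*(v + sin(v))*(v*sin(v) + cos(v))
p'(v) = v*(v - 2*sin(v))*(v + sin(v))*cos(v) + (1 - 2*cos(v))*(v + sin(v))*(v*sin(v) + cos(v)) + (v - 2*sin(v))*(v*sin(v) + cos(v))*(cos(v) + 1)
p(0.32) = -0.21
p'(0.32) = -1.29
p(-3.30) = -17.13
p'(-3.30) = 51.19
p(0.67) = -0.89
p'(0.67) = -2.49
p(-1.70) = -1.19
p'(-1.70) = -5.05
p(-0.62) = -0.76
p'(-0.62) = 2.37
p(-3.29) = -16.62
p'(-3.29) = 50.53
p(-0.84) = -1.33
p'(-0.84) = 2.66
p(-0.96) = -1.64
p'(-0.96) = 2.47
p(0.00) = 0.00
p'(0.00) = 0.00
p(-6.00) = -26.88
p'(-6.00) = -210.72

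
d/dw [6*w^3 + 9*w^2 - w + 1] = 18*w^2 + 18*w - 1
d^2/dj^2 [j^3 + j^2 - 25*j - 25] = 6*j + 2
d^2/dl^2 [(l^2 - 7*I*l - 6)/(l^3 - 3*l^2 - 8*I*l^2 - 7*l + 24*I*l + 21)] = (2*l^3 - 36*I*l^2 + l*(-252 - 18*I) - 42 + 606*I)/(l^6 + l^5*(-9 - 21*I) + l^4*(-120 + 189*I) + l^3*(1296 - 224*I) + l^2*(-3969 - 2520*I) + l*(3969 + 9261*I) - 9261*I)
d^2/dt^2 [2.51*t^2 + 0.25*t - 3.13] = 5.02000000000000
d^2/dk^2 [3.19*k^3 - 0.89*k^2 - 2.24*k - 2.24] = 19.14*k - 1.78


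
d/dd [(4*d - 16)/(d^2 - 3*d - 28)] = 4*(-d^2 + 8*d - 40)/(d^4 - 6*d^3 - 47*d^2 + 168*d + 784)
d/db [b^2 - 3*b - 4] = 2*b - 3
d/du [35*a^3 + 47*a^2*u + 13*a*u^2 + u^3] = 47*a^2 + 26*a*u + 3*u^2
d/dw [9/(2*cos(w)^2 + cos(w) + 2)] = 9*(4*cos(w) + 1)*sin(w)/(cos(w) + cos(2*w) + 3)^2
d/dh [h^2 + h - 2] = 2*h + 1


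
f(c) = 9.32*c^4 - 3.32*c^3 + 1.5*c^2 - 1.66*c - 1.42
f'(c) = 37.28*c^3 - 9.96*c^2 + 3.0*c - 1.66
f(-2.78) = 642.78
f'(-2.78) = -887.93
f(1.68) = 58.53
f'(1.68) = 152.04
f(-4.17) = 3090.45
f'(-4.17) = -2890.60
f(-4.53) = 4270.23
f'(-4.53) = -3685.17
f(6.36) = 14443.70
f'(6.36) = 9205.17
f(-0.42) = 0.08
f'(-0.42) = -7.44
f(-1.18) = 26.15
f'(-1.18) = -80.32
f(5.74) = 9527.87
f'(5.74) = 6737.77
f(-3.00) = 861.62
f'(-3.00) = -1106.86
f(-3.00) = 861.62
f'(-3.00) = -1106.86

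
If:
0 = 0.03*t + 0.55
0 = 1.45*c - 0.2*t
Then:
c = -2.53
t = -18.33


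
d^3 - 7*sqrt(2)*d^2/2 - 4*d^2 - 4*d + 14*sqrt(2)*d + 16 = (d - 4)*(d - 4*sqrt(2))*(d + sqrt(2)/2)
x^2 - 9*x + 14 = (x - 7)*(x - 2)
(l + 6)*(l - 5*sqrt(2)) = l^2 - 5*sqrt(2)*l + 6*l - 30*sqrt(2)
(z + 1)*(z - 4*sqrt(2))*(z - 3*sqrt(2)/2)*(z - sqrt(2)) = z^4 - 13*sqrt(2)*z^3/2 + z^3 - 13*sqrt(2)*z^2/2 + 23*z^2 - 12*sqrt(2)*z + 23*z - 12*sqrt(2)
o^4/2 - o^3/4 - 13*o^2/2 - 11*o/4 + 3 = (o/2 + 1/2)*(o - 4)*(o - 1/2)*(o + 3)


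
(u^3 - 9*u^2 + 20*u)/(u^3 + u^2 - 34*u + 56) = u*(u - 5)/(u^2 + 5*u - 14)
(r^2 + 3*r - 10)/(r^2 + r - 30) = (r^2 + 3*r - 10)/(r^2 + r - 30)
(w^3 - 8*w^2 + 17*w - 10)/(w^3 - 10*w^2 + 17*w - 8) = (w^2 - 7*w + 10)/(w^2 - 9*w + 8)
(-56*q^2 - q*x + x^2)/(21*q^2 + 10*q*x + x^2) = (-8*q + x)/(3*q + x)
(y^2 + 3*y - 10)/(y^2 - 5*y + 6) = (y + 5)/(y - 3)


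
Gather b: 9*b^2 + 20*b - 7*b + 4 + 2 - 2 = 9*b^2 + 13*b + 4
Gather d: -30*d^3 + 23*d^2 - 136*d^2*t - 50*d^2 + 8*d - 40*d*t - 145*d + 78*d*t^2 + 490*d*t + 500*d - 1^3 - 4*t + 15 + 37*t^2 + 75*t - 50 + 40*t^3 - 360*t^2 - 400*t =-30*d^3 + d^2*(-136*t - 27) + d*(78*t^2 + 450*t + 363) + 40*t^3 - 323*t^2 - 329*t - 36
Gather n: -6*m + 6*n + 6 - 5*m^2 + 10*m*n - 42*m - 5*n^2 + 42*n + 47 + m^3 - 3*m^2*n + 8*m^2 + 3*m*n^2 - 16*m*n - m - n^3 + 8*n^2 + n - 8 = m^3 + 3*m^2 - 49*m - n^3 + n^2*(3*m + 3) + n*(-3*m^2 - 6*m + 49) + 45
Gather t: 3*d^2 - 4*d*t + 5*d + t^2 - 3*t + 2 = 3*d^2 + 5*d + t^2 + t*(-4*d - 3) + 2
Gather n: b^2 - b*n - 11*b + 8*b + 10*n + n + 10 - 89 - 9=b^2 - 3*b + n*(11 - b) - 88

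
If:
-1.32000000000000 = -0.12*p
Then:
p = 11.00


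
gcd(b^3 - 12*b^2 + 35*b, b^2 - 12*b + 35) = b^2 - 12*b + 35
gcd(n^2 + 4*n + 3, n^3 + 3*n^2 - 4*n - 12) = n + 3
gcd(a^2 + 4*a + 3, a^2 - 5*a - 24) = a + 3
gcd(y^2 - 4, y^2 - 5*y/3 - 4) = 1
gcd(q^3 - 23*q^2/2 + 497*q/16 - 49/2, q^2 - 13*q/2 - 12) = q - 8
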